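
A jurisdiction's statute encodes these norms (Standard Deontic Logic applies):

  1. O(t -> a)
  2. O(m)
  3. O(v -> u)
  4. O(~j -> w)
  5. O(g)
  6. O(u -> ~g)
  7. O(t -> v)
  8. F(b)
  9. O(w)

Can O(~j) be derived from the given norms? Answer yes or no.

Premise 4 is O(~j -> w); even if O(w) held, inferring O(~j) would be affirming the consequent — invalid.
No other premise forces O(~j). An ideal world satisfying every premise can still have ~j false, so O(~j) is not derivable.

No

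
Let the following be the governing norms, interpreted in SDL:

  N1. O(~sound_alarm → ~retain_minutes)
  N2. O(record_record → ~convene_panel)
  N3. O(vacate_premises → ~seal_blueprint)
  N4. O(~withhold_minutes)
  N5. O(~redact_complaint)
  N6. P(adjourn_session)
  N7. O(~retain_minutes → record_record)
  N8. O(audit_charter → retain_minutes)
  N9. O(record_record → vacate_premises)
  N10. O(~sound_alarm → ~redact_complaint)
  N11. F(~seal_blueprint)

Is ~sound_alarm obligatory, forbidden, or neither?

Premise 11, F(~seal_blueprint), is equivalent to O(seal_blueprint).
Premise 3, O(vacate_premises → ~seal_blueprint), contraposes to O(seal_blueprint → ~vacate_premises); with O(seal_blueprint) we get O(~vacate_premises).
Premise 9, O(record_record → vacate_premises), contraposes to O(~vacate_premises → ~record_record); with O(~vacate_premises) we get O(~record_record).
Premise 7 is O(~retain_minutes → record_record); contrapositively O(~record_record → retain_minutes). Since O(~record_record) holds, K gives O(retain_minutes).
Premise 1 is O(~sound_alarm → ~retain_minutes); contrapositively O(retain_minutes → sound_alarm). Since O(retain_minutes) holds, K gives O(sound_alarm).
Premises 2, 4, 5, 6, 8, 10 do not contribute to this derivation.
Thus O(sound_alarm), which is F(~sound_alarm): ~sound_alarm is forbidden.

Forbidden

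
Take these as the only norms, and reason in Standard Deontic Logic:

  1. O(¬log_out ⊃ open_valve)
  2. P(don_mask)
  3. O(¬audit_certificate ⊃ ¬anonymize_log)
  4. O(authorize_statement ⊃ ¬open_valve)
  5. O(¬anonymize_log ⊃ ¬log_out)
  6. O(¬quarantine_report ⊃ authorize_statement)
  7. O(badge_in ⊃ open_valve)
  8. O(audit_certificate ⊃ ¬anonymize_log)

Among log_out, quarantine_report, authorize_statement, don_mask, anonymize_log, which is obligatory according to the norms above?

quarantine_report

Premises 8 and 3 are O(audit_certificate ⊃ ¬anonymize_log) and O(¬audit_certificate ⊃ ¬anonymize_log); every ideal world satisfies audit_certificate or ¬audit_certificate, so in either case ¬anonymize_log holds — hence O(¬anonymize_log).
Applying K to premise 5 (O(¬anonymize_log ⊃ ¬log_out)) and O(¬anonymize_log) yields O(¬log_out).
From O(¬log_out) and premise 1, O(¬log_out ⊃ open_valve), we obtain O(open_valve).
The contrapositive of premise 4 (O(authorize_statement ⊃ ¬open_valve)) is O(open_valve ⊃ ¬authorize_statement), and O(open_valve) is already established, so O(¬authorize_statement).
The contrapositive of premise 6 (O(¬quarantine_report ⊃ authorize_statement)) is O(¬authorize_statement ⊃ quarantine_report), and O(¬authorize_statement) is already established, so O(quarantine_report).
So O(quarantine_report) holds — quarantine_report is obligatory. None of the other listed options is made obligatory by any chain of premises.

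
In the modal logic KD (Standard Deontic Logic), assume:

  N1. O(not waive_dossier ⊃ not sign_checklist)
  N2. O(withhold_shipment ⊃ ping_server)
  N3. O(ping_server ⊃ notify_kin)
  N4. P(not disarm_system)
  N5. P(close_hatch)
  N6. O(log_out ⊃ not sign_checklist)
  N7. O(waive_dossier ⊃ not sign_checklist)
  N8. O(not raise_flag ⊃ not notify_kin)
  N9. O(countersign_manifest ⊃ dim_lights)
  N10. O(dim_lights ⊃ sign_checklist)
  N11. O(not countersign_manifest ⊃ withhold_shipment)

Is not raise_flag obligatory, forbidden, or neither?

Forbidden

Premises 7 and 1 are O(waive_dossier ⊃ not sign_checklist) and O(not waive_dossier ⊃ not sign_checklist); every ideal world satisfies waive_dossier or not waive_dossier, so in either case not sign_checklist holds — hence O(not sign_checklist).
The contrapositive of premise 10 (O(dim_lights ⊃ sign_checklist)) is O(not sign_checklist ⊃ not dim_lights), and O(not sign_checklist) is already established, so O(not dim_lights).
Premise 9 is O(countersign_manifest ⊃ dim_lights); contrapositively O(not dim_lights ⊃ not countersign_manifest). Since O(not dim_lights) holds, K gives O(not countersign_manifest).
Applying K to premise 11 (O(not countersign_manifest ⊃ withhold_shipment)) and O(not countersign_manifest) yields O(withhold_shipment).
Premise 2 is O(withhold_shipment ⊃ ping_server); since O(withhold_shipment), deontic closure gives O(ping_server).
Applying K to premise 3 (O(ping_server ⊃ notify_kin)) and O(ping_server) yields O(notify_kin).
Premise 8 is O(not raise_flag ⊃ not notify_kin); contrapositively O(notify_kin ⊃ raise_flag). Since O(notify_kin) holds, K gives O(raise_flag).
Premises 4, 5, 6 do not contribute to this derivation.
Thus O(raise_flag), which is F(not raise_flag): not raise_flag is forbidden.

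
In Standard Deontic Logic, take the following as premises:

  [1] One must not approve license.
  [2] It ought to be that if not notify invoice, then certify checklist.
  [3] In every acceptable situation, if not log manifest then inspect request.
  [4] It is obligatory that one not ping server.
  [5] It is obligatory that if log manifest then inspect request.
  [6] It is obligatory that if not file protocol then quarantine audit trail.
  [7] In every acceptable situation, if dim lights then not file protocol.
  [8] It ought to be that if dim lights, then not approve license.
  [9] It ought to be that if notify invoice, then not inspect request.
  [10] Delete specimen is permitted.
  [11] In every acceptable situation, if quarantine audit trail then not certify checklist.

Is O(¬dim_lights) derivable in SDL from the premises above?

Yes

Premises 3 and 5 are O(¬log_manifest → inspect_request) and O(log_manifest → inspect_request); every ideal world satisfies ¬log_manifest or log_manifest, so in either case inspect_request holds — hence O(inspect_request).
The contrapositive of premise 9 (O(notify_invoice → ¬inspect_request)) is O(inspect_request → ¬notify_invoice), and O(inspect_request) is already established, so O(¬notify_invoice).
With premise 2, O(¬notify_invoice → certify_checklist), the K-axiom yields O(certify_checklist).
Premise 11, O(quarantine_audit_trail → ¬certify_checklist), contraposes to O(certify_checklist → ¬quarantine_audit_trail); with O(certify_checklist) we get O(¬quarantine_audit_trail).
Premise 6, O(¬file_protocol → quarantine_audit_trail), contraposes to O(¬quarantine_audit_trail → file_protocol); with O(¬quarantine_audit_trail) we get O(file_protocol).
Premise 7, O(dim_lights → ¬file_protocol), contraposes to O(file_protocol → ¬dim_lights); with O(file_protocol) we get O(¬dim_lights).
Premises 1, 4, 8, 10 do not contribute to this derivation.
So O(¬dim_lights) follows.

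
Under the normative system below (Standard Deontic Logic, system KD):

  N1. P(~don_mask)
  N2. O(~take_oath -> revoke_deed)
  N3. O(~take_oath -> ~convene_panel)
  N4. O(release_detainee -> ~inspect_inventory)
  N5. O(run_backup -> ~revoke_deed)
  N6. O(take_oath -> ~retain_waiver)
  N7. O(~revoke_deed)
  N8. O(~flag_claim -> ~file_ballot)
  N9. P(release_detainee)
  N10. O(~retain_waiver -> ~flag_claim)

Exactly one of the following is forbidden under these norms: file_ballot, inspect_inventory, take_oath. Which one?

Premise 7 states O(~revoke_deed) outright.
Premise 2 is O(~take_oath -> revoke_deed); contrapositively O(~revoke_deed -> take_oath). Since O(~revoke_deed) holds, K gives O(take_oath).
With premise 6, O(take_oath -> ~retain_waiver), the K-axiom yields O(~retain_waiver).
Applying K to premise 10 (O(~retain_waiver -> ~flag_claim)) and O(~retain_waiver) yields O(~flag_claim).
From O(~flag_claim) and premise 8, O(~flag_claim -> ~file_ballot), we obtain O(~file_ballot).
So O(~file_ballot) holds, i.e. file_ballot is forbidden. None of the other listed options is forbidden under the premises.

file_ballot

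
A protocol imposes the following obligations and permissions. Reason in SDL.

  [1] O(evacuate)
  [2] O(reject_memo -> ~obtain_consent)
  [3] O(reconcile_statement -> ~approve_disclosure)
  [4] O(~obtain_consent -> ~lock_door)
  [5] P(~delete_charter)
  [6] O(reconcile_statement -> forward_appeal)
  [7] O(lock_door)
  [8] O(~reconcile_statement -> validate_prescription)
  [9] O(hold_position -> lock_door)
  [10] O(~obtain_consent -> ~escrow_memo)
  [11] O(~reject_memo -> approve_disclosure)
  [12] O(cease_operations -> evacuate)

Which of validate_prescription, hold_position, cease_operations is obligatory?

validate_prescription

Premise 7 states O(lock_door) outright.
The contrapositive of premise 4 (O(~obtain_consent -> ~lock_door)) is O(lock_door -> obtain_consent), and O(lock_door) is already established, so O(obtain_consent).
The contrapositive of premise 2 (O(reject_memo -> ~obtain_consent)) is O(obtain_consent -> ~reject_memo), and O(obtain_consent) is already established, so O(~reject_memo).
With premise 11, O(~reject_memo -> approve_disclosure), the K-axiom yields O(approve_disclosure).
The contrapositive of premise 3 (O(reconcile_statement -> ~approve_disclosure)) is O(approve_disclosure -> ~reconcile_statement), and O(approve_disclosure) is already established, so O(~reconcile_statement).
Applying K to premise 8 (O(~reconcile_statement -> validate_prescription)) and O(~reconcile_statement) yields O(validate_prescription).
So O(validate_prescription) holds — validate_prescription is obligatory. None of the other listed options is made obligatory by any chain of premises.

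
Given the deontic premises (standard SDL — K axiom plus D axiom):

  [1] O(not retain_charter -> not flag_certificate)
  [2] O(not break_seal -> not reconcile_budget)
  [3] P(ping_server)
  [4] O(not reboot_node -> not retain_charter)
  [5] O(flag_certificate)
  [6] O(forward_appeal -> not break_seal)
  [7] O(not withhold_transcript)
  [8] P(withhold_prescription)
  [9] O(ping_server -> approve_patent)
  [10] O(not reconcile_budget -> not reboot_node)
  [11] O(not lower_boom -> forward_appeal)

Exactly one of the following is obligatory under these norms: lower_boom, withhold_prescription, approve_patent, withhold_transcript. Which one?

lower_boom

Premise 5 gives O(flag_certificate).
Premise 1 is O(not retain_charter -> not flag_certificate); contrapositively O(flag_certificate -> retain_charter). Since O(flag_certificate) holds, K gives O(retain_charter).
Premise 4 is O(not reboot_node -> not retain_charter); contrapositively O(retain_charter -> reboot_node). Since O(retain_charter) holds, K gives O(reboot_node).
The contrapositive of premise 10 (O(not reconcile_budget -> not reboot_node)) is O(reboot_node -> reconcile_budget), and O(reboot_node) is already established, so O(reconcile_budget).
Premise 2, O(not break_seal -> not reconcile_budget), contraposes to O(reconcile_budget -> break_seal); with O(reconcile_budget) we get O(break_seal).
Premise 6 is O(forward_appeal -> not break_seal); contrapositively O(break_seal -> not forward_appeal). Since O(break_seal) holds, K gives O(not forward_appeal).
Premise 11, O(not lower_boom -> forward_appeal), contraposes to O(not forward_appeal -> lower_boom); with O(not forward_appeal) we get O(lower_boom).
So O(lower_boom) holds — lower_boom is obligatory. None of the other listed options is made obligatory by any chain of premises.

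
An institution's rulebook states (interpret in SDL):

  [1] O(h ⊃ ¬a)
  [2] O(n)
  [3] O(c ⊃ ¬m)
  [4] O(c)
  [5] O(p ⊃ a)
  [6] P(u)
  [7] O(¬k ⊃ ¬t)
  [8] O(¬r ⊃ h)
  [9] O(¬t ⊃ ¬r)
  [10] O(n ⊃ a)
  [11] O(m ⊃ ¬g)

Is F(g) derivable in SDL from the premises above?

No

Premise 11 is O(m ⊃ ¬g), but O(m) is not derivable from the premises, so it does not yield O(¬g).
No other premise forces O(¬g). An ideal world satisfying every premise can still have g true, so F(g) is not derivable.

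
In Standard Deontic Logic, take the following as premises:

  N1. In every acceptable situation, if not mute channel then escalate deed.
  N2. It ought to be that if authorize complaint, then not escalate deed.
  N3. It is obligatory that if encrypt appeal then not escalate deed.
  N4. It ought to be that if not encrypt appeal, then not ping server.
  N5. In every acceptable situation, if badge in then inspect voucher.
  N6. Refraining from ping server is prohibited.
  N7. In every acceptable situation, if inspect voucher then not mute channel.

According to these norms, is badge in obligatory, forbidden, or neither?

F(¬ping_server) at premise 6 means O(ping_server).
Premise 4 is O(¬encrypt_appeal → ¬ping_server); contrapositively O(ping_server → encrypt_appeal). Since O(ping_server) holds, K gives O(encrypt_appeal).
Premise 3 is O(encrypt_appeal → ¬escalate_deed); since O(encrypt_appeal), deontic closure gives O(¬escalate_deed).
Premise 1 is O(¬mute_channel → escalate_deed); contrapositively O(¬escalate_deed → mute_channel). Since O(¬escalate_deed) holds, K gives O(mute_channel).
Premise 7 is O(inspect_voucher → ¬mute_channel); contrapositively O(mute_channel → ¬inspect_voucher). Since O(mute_channel) holds, K gives O(¬inspect_voucher).
Premise 5 is O(badge_in → inspect_voucher); contrapositively O(¬inspect_voucher → ¬badge_in). Since O(¬inspect_voucher) holds, K gives O(¬badge_in).
Premise 2 does not contribute to this derivation.
Thus O(¬badge_in), which is F(badge_in): badge_in is forbidden.

Forbidden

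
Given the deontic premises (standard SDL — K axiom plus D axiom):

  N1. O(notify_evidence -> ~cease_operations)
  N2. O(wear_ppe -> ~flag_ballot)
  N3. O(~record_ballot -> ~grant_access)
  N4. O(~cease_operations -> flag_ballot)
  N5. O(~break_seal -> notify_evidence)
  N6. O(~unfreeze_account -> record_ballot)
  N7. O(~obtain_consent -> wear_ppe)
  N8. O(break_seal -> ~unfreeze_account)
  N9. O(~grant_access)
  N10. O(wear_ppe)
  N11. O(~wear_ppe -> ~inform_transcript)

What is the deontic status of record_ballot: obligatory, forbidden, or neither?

Obligatory

Premise 10 gives O(wear_ppe).
With premise 2, O(wear_ppe -> ~flag_ballot), the K-axiom yields O(~flag_ballot).
Premise 4, O(~cease_operations -> flag_ballot), contraposes to O(~flag_ballot -> cease_operations); with O(~flag_ballot) we get O(cease_operations).
The contrapositive of premise 1 (O(notify_evidence -> ~cease_operations)) is O(cease_operations -> ~notify_evidence), and O(cease_operations) is already established, so O(~notify_evidence).
Premise 5, O(~break_seal -> notify_evidence), contraposes to O(~notify_evidence -> break_seal); with O(~notify_evidence) we get O(break_seal).
Premise 8 is O(break_seal -> ~unfreeze_account); since O(break_seal), deontic closure gives O(~unfreeze_account).
From O(~unfreeze_account) and premise 6, O(~unfreeze_account -> record_ballot), we obtain O(record_ballot).
Premises 3, 7, 9, 11 do not contribute to this derivation.
Hence record_ballot is obligatory.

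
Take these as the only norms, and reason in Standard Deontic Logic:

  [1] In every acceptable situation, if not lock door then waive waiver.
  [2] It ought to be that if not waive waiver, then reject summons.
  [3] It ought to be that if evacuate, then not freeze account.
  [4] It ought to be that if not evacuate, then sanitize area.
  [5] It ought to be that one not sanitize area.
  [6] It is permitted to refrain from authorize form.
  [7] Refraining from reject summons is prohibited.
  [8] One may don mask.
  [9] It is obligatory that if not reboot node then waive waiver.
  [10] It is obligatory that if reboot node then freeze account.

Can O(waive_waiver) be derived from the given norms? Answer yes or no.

Yes

From premise 5 we have O(¬sanitize_area).
Premise 4 is O(¬evacuate → sanitize_area); contrapositively O(¬sanitize_area → evacuate). Since O(¬sanitize_area) holds, K gives O(evacuate).
Premise 3 is O(evacuate → ¬freeze_account); since O(evacuate), deontic closure gives O(¬freeze_account).
Premise 10 is O(reboot_node → freeze_account); contrapositively O(¬freeze_account → ¬reboot_node). Since O(¬freeze_account) holds, K gives O(¬reboot_node).
From O(¬reboot_node) and premise 9, O(¬reboot_node → waive_waiver), we obtain O(waive_waiver).
Premises 1, 2, 6, 7, 8 do not contribute to this derivation.
So O(waive_waiver) follows.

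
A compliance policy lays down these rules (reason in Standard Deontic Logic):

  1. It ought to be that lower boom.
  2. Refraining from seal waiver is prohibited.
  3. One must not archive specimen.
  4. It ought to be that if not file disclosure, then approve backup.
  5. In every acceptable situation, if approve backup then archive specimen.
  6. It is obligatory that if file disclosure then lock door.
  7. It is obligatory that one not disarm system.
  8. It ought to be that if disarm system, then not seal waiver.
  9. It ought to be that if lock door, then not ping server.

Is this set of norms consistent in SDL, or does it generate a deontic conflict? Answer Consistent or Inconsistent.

Consistent

Premise 8 is O(disarm_system → ¬seal_waiver), but O(disarm_system) is not derivable from the premises, so it does not yield O(¬seal_waiver).
So O(¬seal_waiver) is not derivable, and the apparent clash with O(seal_waiver) does not arise.
A world satisfying every obligation exists (e.g. approve_backup=false, archive_specimen=false, disarm_system=false, file_disclosure=true, lock_door=true, lower_boom=true, ping_server=false, seal_waiver=true); no atom is both obligatory and forbidden, so the set is consistent.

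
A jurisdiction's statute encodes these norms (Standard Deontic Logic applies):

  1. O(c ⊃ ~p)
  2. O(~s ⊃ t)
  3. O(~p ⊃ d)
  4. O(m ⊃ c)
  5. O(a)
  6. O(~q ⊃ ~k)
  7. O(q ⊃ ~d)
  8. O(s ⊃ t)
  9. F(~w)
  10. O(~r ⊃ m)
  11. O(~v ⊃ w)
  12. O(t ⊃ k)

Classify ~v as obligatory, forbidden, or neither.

Neither

Premise 11 is O(~v ⊃ w); even if O(w) held, inferring O(~v) would be affirming the consequent — invalid.
No premise or chain of K-axiom applications forces O(~v), and none forces O(v). So ~v is neither obligatory nor forbidden under these norms.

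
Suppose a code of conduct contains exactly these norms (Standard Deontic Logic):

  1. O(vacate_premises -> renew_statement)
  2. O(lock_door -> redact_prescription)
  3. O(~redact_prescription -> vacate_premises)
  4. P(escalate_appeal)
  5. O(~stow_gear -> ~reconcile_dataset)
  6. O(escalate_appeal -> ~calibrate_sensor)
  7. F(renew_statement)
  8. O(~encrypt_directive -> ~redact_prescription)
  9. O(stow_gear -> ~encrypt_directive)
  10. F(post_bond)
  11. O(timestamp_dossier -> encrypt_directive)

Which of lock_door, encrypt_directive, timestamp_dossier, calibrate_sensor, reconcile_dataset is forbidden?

reconcile_dataset

F(renew_statement) at premise 7 means O(~renew_statement).
Premise 1 is O(vacate_premises -> renew_statement); contrapositively O(~renew_statement -> ~vacate_premises). Since O(~renew_statement) holds, K gives O(~vacate_premises).
Premise 3 is O(~redact_prescription -> vacate_premises); contrapositively O(~vacate_premises -> redact_prescription). Since O(~vacate_premises) holds, K gives O(redact_prescription).
The contrapositive of premise 8 (O(~encrypt_directive -> ~redact_prescription)) is O(redact_prescription -> encrypt_directive), and O(redact_prescription) is already established, so O(encrypt_directive).
Premise 9 is O(stow_gear -> ~encrypt_directive); contrapositively O(encrypt_directive -> ~stow_gear). Since O(encrypt_directive) holds, K gives O(~stow_gear).
Applying K to premise 5 (O(~stow_gear -> ~reconcile_dataset)) and O(~stow_gear) yields O(~reconcile_dataset).
So O(~reconcile_dataset) holds, i.e. reconcile_dataset is forbidden. None of the other listed options is forbidden under the premises.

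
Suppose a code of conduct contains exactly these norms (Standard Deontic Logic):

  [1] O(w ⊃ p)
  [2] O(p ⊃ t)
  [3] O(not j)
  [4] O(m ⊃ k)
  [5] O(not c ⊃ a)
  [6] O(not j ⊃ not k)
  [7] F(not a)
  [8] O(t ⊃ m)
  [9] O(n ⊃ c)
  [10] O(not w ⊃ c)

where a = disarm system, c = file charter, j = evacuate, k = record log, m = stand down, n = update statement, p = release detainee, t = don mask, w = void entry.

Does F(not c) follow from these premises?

From premise 3 we have O(not j).
From O(not j) and premise 6, O(not j ⊃ not k), we obtain O(not k).
Premise 4, O(m ⊃ k), contraposes to O(not k ⊃ not m); with O(not k) we get O(not m).
The contrapositive of premise 8 (O(t ⊃ m)) is O(not m ⊃ not t), and O(not m) is already established, so O(not t).
The contrapositive of premise 2 (O(p ⊃ t)) is O(not t ⊃ not p), and O(not t) is already established, so O(not p).
The contrapositive of premise 1 (O(w ⊃ p)) is O(not p ⊃ not w), and O(not p) is already established, so O(not w).
Premise 10 is O(not w ⊃ c); since O(not w), deontic closure gives O(c).
Premises 5, 7, 9 do not contribute to this derivation.
So O(c) holds, i.e. F(not c). The claim follows.

Yes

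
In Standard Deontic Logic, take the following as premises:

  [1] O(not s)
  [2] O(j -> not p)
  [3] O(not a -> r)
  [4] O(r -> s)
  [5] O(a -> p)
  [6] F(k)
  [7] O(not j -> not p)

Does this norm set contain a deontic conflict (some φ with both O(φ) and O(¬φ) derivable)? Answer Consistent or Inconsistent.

Inconsistent

By case analysis on j: premise 2 gives O(j -> not p) and premise 7 gives O(not j -> not p), so O(not p) either way.
Premise 5, O(a -> p), contraposes to O(not p -> not a); with O(not p) we get O(not a).
Applying K to premise 3 (O(not a -> r)) and O(not a) yields O(r).
Premise 4 is O(r -> s); since O(r), deontic closure gives O(s).
Yet premise 1 states O(not s).
We now have both O(s) and O(not s) — s is simultaneously obligatory and forbidden, violating the D-axiom.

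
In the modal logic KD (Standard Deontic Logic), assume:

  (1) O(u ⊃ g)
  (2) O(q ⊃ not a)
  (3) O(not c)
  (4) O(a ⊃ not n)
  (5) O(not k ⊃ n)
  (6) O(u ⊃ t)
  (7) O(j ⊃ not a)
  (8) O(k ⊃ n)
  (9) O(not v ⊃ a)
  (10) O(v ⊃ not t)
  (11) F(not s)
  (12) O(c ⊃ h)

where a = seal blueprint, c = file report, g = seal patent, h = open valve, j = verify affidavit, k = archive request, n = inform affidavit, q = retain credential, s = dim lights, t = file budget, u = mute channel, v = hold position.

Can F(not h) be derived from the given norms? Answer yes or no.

Premise 12 is O(c ⊃ h), but O(c) is not derivable from the premises, so it does not yield O(h).
No other premise forces O(h). An ideal world satisfying every premise can still have not h true, so F(not h) is not derivable.

No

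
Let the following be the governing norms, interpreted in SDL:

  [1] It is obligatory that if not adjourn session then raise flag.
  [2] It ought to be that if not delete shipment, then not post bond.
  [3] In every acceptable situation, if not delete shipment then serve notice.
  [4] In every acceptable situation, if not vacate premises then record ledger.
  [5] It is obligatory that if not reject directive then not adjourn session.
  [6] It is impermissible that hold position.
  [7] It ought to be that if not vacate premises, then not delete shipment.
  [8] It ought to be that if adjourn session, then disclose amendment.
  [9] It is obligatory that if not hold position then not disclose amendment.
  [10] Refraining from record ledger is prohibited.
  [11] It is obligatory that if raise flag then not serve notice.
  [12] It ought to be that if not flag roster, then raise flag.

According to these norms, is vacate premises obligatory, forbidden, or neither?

Premise 6, F(hold_position), is equivalent to O(¬hold_position).
From O(¬hold_position) and premise 9, O(¬hold_position → ¬disclose_amendment), we obtain O(¬disclose_amendment).
The contrapositive of premise 8 (O(adjourn_session → disclose_amendment)) is O(¬disclose_amendment → ¬adjourn_session), and O(¬disclose_amendment) is already established, so O(¬adjourn_session).
With premise 1, O(¬adjourn_session → raise_flag), the K-axiom yields O(raise_flag).
From O(raise_flag) and premise 11, O(raise_flag → ¬serve_notice), we obtain O(¬serve_notice).
The contrapositive of premise 3 (O(¬delete_shipment → serve_notice)) is O(¬serve_notice → delete_shipment), and O(¬serve_notice) is already established, so O(delete_shipment).
The contrapositive of premise 7 (O(¬vacate_premises → ¬delete_shipment)) is O(delete_shipment → vacate_premises), and O(delete_shipment) is already established, so O(vacate_premises).
Premises 2, 4, 5, 10, 12 do not contribute to this derivation.
Hence vacate_premises is obligatory.

Obligatory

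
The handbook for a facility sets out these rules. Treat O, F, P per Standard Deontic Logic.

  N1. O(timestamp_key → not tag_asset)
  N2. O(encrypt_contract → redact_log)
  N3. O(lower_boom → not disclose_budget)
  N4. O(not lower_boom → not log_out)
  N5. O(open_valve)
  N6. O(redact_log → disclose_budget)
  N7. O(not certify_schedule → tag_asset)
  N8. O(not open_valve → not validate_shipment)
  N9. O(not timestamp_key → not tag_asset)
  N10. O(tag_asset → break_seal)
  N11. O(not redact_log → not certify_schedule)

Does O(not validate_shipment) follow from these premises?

No

Premise 8 is O(not open_valve → not validate_shipment), but O(not open_valve) is not derivable from the premises, so it does not yield O(not validate_shipment).
No other premise forces O(not validate_shipment). An ideal world satisfying every premise can still have not validate_shipment false, so O(not validate_shipment) is not derivable.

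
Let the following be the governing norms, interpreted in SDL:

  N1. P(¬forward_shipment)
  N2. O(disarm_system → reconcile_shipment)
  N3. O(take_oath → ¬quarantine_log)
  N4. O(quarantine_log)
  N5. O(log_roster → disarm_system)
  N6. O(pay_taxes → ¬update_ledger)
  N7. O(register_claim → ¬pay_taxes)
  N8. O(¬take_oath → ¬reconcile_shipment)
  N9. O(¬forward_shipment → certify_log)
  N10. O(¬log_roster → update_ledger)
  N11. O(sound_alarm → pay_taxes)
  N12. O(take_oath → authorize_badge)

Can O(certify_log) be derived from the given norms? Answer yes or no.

Premise 9 is O(¬forward_shipment → certify_log), but O(¬forward_shipment) is not derivable from the premises (the permission P(¬forward_shipment) asserts only ¬O(forward_shipment), not O(¬forward_shipment)), so it does not yield O(certify_log).
No other premise forces O(certify_log). An ideal world satisfying every premise can still have certify_log false, so O(certify_log) is not derivable.

No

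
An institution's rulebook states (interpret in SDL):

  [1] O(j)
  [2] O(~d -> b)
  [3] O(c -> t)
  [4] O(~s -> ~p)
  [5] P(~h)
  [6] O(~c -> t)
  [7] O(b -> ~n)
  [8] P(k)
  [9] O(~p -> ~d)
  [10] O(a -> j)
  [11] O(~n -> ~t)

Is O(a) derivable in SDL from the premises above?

Premise 10 is O(a -> j); even if O(j) held, inferring O(a) would be affirming the consequent — invalid.
No other premise forces O(a). An ideal world satisfying every premise can still have a false, so O(a) is not derivable.

No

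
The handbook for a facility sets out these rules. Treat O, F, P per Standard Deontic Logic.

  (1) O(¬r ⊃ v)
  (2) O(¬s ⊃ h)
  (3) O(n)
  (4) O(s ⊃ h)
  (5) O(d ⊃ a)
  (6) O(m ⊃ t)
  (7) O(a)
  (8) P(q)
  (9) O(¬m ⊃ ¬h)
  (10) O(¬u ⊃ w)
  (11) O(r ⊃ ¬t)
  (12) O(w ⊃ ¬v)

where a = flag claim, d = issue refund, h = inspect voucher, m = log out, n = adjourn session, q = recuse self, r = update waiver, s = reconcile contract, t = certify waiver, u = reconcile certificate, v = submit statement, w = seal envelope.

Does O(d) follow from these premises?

No

Premise 5 is O(d ⊃ a); even if O(a) held, inferring O(d) would be affirming the consequent — invalid.
No other premise forces O(d). An ideal world satisfying every premise can still have d false, so O(d) is not derivable.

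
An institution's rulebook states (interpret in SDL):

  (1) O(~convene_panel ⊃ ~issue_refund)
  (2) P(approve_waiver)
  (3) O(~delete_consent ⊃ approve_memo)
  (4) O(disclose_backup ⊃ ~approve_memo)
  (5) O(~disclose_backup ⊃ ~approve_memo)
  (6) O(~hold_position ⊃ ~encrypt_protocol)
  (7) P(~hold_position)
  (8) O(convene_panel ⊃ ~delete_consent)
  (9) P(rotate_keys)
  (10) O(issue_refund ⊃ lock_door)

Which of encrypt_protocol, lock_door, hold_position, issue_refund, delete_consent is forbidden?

Premises 4 and 5 cover both cases: O(disclose_backup ⊃ ~approve_memo) and O(~disclose_backup ⊃ ~approve_memo). Since disclose_backup ∨ ~disclose_backup is a tautology, O(~approve_memo) follows.
The contrapositive of premise 3 (O(~delete_consent ⊃ approve_memo)) is O(~approve_memo ⊃ delete_consent), and O(~approve_memo) is already established, so O(delete_consent).
Premise 8 is O(convene_panel ⊃ ~delete_consent); contrapositively O(delete_consent ⊃ ~convene_panel). Since O(delete_consent) holds, K gives O(~convene_panel).
From O(~convene_panel) and premise 1, O(~convene_panel ⊃ ~issue_refund), we obtain O(~issue_refund).
So O(~issue_refund) holds, i.e. issue_refund is forbidden. None of the other listed options is forbidden under the premises.

issue_refund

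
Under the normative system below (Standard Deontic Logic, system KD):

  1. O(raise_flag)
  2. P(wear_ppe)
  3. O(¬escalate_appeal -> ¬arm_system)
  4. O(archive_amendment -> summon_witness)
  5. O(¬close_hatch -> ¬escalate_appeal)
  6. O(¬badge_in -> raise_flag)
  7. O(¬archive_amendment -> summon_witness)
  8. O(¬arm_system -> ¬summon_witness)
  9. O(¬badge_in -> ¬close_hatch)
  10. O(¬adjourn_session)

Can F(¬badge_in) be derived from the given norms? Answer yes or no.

Premises 7 and 4 are O(¬archive_amendment -> summon_witness) and O(archive_amendment -> summon_witness); every ideal world satisfies ¬archive_amendment or archive_amendment, so in either case summon_witness holds — hence O(summon_witness).
Premise 8, O(¬arm_system -> ¬summon_witness), contraposes to O(summon_witness -> arm_system); with O(summon_witness) we get O(arm_system).
Premise 3 is O(¬escalate_appeal -> ¬arm_system); contrapositively O(arm_system -> escalate_appeal). Since O(arm_system) holds, K gives O(escalate_appeal).
Premise 5, O(¬close_hatch -> ¬escalate_appeal), contraposes to O(escalate_appeal -> close_hatch); with O(escalate_appeal) we get O(close_hatch).
Premise 9, O(¬badge_in -> ¬close_hatch), contraposes to O(close_hatch -> badge_in); with O(close_hatch) we get O(badge_in).
Premises 1, 2, 6, 10 do not contribute to this derivation.
So O(badge_in) holds, i.e. F(¬badge_in). The claim follows.

Yes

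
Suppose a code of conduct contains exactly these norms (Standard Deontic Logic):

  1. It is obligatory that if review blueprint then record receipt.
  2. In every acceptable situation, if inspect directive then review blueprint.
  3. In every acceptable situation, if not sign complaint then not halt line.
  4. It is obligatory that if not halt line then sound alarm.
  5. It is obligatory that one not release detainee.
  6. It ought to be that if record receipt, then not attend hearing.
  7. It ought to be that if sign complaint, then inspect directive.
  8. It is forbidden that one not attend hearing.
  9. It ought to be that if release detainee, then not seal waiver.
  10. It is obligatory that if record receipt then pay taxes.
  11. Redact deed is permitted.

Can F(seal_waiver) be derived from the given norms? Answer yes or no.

Premise 9 is O(release_detainee → ¬seal_waiver), but O(release_detainee) is not derivable from the premises, so it does not yield O(¬seal_waiver).
No other premise forces O(¬seal_waiver). An ideal world satisfying every premise can still have seal_waiver true, so F(seal_waiver) is not derivable.

No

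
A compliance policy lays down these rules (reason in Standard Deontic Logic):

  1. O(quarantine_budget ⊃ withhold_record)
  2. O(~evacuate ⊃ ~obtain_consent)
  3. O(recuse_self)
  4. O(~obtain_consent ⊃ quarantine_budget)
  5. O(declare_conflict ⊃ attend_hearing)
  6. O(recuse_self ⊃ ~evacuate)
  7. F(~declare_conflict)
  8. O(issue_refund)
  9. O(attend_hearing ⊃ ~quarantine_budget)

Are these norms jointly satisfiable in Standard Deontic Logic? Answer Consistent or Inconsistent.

F(~declare_conflict) at premise 7 means O(declare_conflict).
From O(declare_conflict) and premise 5, O(declare_conflict ⊃ attend_hearing), we obtain O(attend_hearing).
Applying K to premise 9 (O(attend_hearing ⊃ ~quarantine_budget)) and O(attend_hearing) yields O(~quarantine_budget).
The contrapositive of premise 4 (O(~obtain_consent ⊃ quarantine_budget)) is O(~quarantine_budget ⊃ obtain_consent), and O(~quarantine_budget) is already established, so O(obtain_consent).
Premise 2, O(~evacuate ⊃ ~obtain_consent), contraposes to O(obtain_consent ⊃ evacuate); with O(obtain_consent) we get O(evacuate).
The contrapositive of premise 6 (O(recuse_self ⊃ ~evacuate)) is O(evacuate ⊃ ~recuse_self), and O(evacuate) is already established, so O(~recuse_self).
Yet premise 3 states O(recuse_self).
We now have both O(~recuse_self) and O(recuse_self) — recuse_self is simultaneously obligatory and forbidden, violating the D-axiom.

Inconsistent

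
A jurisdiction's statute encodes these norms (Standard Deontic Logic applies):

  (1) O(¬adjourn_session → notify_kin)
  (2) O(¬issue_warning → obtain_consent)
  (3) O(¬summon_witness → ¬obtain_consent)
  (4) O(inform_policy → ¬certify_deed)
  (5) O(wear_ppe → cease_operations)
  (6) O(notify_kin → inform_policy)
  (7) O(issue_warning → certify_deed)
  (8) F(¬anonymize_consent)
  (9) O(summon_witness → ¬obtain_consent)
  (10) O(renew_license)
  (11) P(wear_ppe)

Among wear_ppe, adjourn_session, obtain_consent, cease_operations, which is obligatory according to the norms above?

Premises 9 and 3 are O(summon_witness → ¬obtain_consent) and O(¬summon_witness → ¬obtain_consent); every ideal world satisfies summon_witness or ¬summon_witness, so in either case ¬obtain_consent holds — hence O(¬obtain_consent).
Premise 2 is O(¬issue_warning → obtain_consent); contrapositively O(¬obtain_consent → issue_warning). Since O(¬obtain_consent) holds, K gives O(issue_warning).
Applying K to premise 7 (O(issue_warning → certify_deed)) and O(issue_warning) yields O(certify_deed).
Premise 4 is O(inform_policy → ¬certify_deed); contrapositively O(certify_deed → ¬inform_policy). Since O(certify_deed) holds, K gives O(¬inform_policy).
The contrapositive of premise 6 (O(notify_kin → inform_policy)) is O(¬inform_policy → ¬notify_kin), and O(¬inform_policy) is already established, so O(¬notify_kin).
Premise 1, O(¬adjourn_session → notify_kin), contraposes to O(¬notify_kin → adjourn_session); with O(¬notify_kin) we get O(adjourn_session).
So O(adjourn_session) holds — adjourn_session is obligatory. None of the other listed options is made obligatory by any chain of premises.

adjourn_session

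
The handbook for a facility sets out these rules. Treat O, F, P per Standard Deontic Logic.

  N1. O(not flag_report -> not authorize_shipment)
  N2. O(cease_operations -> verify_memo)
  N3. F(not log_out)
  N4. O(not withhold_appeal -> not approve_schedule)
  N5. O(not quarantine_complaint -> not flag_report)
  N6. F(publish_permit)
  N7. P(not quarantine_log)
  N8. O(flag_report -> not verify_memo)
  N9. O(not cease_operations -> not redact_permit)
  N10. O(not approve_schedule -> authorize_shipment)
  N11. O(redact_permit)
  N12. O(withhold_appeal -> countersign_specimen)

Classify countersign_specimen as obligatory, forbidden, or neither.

Obligatory

Premise 11 gives O(redact_permit).
The contrapositive of premise 9 (O(not cease_operations -> not redact_permit)) is O(redact_permit -> cease_operations), and O(redact_permit) is already established, so O(cease_operations).
Applying K to premise 2 (O(cease_operations -> verify_memo)) and O(cease_operations) yields O(verify_memo).
Premise 8 is O(flag_report -> not verify_memo); contrapositively O(verify_memo -> not flag_report). Since O(verify_memo) holds, K gives O(not flag_report).
From O(not flag_report) and premise 1, O(not flag_report -> not authorize_shipment), we obtain O(not authorize_shipment).
Premise 10 is O(not approve_schedule -> authorize_shipment); contrapositively O(not authorize_shipment -> approve_schedule). Since O(not authorize_shipment) holds, K gives O(approve_schedule).
The contrapositive of premise 4 (O(not withhold_appeal -> not approve_schedule)) is O(approve_schedule -> withhold_appeal), and O(approve_schedule) is already established, so O(withhold_appeal).
Applying K to premise 12 (O(withhold_appeal -> countersign_specimen)) and O(withhold_appeal) yields O(countersign_specimen).
Premises 3, 5, 6, 7 do not contribute to this derivation.
Hence countersign_specimen is obligatory.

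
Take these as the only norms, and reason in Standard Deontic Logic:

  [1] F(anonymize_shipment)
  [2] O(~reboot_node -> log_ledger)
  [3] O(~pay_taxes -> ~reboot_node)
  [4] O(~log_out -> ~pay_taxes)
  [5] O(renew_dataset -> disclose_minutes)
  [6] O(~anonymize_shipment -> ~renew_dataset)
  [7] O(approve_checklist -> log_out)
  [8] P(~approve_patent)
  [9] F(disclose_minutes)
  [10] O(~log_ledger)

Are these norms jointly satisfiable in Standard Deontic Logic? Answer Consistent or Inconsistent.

Premise 5 is O(renew_dataset -> disclose_minutes), but O(renew_dataset) is not derivable from the premises, so it does not yield O(disclose_minutes).
So O(disclose_minutes) is not derivable, and the apparent clash with O(~disclose_minutes) does not arise.
A world satisfying every obligation exists (e.g. anonymize_shipment=false, approve_checklist=false, approve_patent=false, disclose_minutes=false, log_ledger=false, log_out=true, pay_taxes=true, reboot_node=true, renew_dataset=false); no atom is both obligatory and forbidden, so the set is consistent.

Consistent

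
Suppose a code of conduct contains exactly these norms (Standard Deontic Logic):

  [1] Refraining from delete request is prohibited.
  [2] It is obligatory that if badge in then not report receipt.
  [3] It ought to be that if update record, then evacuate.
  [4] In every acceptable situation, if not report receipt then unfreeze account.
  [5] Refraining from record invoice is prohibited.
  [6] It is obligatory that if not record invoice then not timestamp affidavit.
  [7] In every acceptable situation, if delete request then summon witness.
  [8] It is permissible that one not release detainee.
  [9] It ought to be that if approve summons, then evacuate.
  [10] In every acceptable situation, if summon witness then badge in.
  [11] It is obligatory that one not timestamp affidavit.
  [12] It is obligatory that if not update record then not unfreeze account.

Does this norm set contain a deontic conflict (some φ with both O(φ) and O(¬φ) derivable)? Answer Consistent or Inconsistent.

Premise 6 is O(¬record_invoice → ¬timestamp_affidavit); even if O(¬timestamp_affidavit) held, inferring O(¬record_invoice) would be affirming the consequent — invalid.
So O(¬record_invoice) is not derivable, and the apparent clash with O(record_invoice) does not arise.
A world satisfying every obligation exists (e.g. approve_summons=false, badge_in=true, delete_request=true, evacuate=true, record_invoice=true, release_detainee=false, report_receipt=false, summon_witness=true, timestamp_affidavit=false, unfreeze_account=true, update_record=true); no atom is both obligatory and forbidden, so the set is consistent.

Consistent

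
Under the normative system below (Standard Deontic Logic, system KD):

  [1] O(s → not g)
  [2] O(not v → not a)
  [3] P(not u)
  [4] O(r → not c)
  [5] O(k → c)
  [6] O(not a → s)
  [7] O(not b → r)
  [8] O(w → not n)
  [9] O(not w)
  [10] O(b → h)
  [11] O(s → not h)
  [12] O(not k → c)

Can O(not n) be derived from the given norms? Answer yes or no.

No

Premise 8 is O(w → not n), but O(w) is not derivable from the premises, so it does not yield O(not n).
No other premise forces O(not n). An ideal world satisfying every premise can still have not n false, so O(not n) is not derivable.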